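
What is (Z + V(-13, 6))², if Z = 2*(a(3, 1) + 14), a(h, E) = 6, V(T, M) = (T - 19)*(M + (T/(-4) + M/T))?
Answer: 9834496/169 ≈ 58192.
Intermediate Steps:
V(T, M) = (-19 + T)*(M - T/4 + M/T) (V(T, M) = (-19 + T)*(M + (T*(-¼) + M/T)) = (-19 + T)*(M + (-T/4 + M/T)) = (-19 + T)*(M - T/4 + M/T))
Z = 40 (Z = 2*(6 + 14) = 2*20 = 40)
(Z + V(-13, 6))² = (40 + (-18*6 - ¼*(-13)² + (19/4)*(-13) + 6*(-13) - 19*6/(-13)))² = (40 + (-108 - ¼*169 - 247/4 - 78 - 19*6*(-1/13)))² = (40 + (-108 - 169/4 - 247/4 - 78 + 114/13))² = (40 - 3656/13)² = (-3136/13)² = 9834496/169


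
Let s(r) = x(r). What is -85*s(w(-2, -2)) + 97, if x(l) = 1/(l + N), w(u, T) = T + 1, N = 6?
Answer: 80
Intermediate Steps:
w(u, T) = 1 + T
x(l) = 1/(6 + l) (x(l) = 1/(l + 6) = 1/(6 + l))
s(r) = 1/(6 + r)
-85*s(w(-2, -2)) + 97 = -85/(6 + (1 - 2)) + 97 = -85/(6 - 1) + 97 = -85/5 + 97 = -85*⅕ + 97 = -17 + 97 = 80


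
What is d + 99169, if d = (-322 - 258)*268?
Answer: -56271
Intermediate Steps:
d = -155440 (d = -580*268 = -155440)
d + 99169 = -155440 + 99169 = -56271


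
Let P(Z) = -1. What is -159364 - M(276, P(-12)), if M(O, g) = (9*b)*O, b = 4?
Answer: -169300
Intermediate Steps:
M(O, g) = 36*O (M(O, g) = (9*4)*O = 36*O)
-159364 - M(276, P(-12)) = -159364 - 36*276 = -159364 - 1*9936 = -159364 - 9936 = -169300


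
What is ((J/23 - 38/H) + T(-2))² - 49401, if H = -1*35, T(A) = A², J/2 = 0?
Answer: -60484541/1225 ≈ -49375.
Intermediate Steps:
J = 0 (J = 2*0 = 0)
H = -35
((J/23 - 38/H) + T(-2))² - 49401 = ((0/23 - 38/(-35)) + (-2)²)² - 49401 = ((0*(1/23) - 38*(-1/35)) + 4)² - 49401 = ((0 + 38/35) + 4)² - 49401 = (38/35 + 4)² - 49401 = (178/35)² - 49401 = 31684/1225 - 49401 = -60484541/1225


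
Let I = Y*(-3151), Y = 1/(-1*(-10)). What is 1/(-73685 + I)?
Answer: -10/740001 ≈ -1.3513e-5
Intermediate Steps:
Y = ⅒ (Y = 1/10 = ⅒ ≈ 0.10000)
I = -3151/10 (I = (⅒)*(-3151) = -3151/10 ≈ -315.10)
1/(-73685 + I) = 1/(-73685 - 3151/10) = 1/(-740001/10) = -10/740001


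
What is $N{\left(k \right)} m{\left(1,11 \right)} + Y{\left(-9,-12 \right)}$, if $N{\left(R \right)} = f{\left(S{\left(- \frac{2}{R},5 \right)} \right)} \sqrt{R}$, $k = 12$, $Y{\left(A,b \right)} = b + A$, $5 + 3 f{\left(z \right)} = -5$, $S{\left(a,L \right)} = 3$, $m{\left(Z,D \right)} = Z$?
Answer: $-21 - \frac{20 \sqrt{3}}{3} \approx -32.547$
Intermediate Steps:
$f{\left(z \right)} = - \frac{10}{3}$ ($f{\left(z \right)} = - \frac{5}{3} + \frac{1}{3} \left(-5\right) = - \frac{5}{3} - \frac{5}{3} = - \frac{10}{3}$)
$Y{\left(A,b \right)} = A + b$
$N{\left(R \right)} = - \frac{10 \sqrt{R}}{3}$
$N{\left(k \right)} m{\left(1,11 \right)} + Y{\left(-9,-12 \right)} = - \frac{10 \sqrt{12}}{3} \cdot 1 - 21 = - \frac{10 \cdot 2 \sqrt{3}}{3} \cdot 1 - 21 = - \frac{20 \sqrt{3}}{3} \cdot 1 - 21 = - \frac{20 \sqrt{3}}{3} - 21 = -21 - \frac{20 \sqrt{3}}{3}$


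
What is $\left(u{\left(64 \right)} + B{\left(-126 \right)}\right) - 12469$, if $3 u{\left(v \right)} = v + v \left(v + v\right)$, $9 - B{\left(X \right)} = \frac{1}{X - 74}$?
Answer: $- \frac{1941599}{200} \approx -9708.0$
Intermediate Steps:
$B{\left(X \right)} = 9 - \frac{1}{-74 + X}$ ($B{\left(X \right)} = 9 - \frac{1}{X - 74} = 9 - \frac{1}{-74 + X}$)
$u{\left(v \right)} = \frac{v}{3} + \frac{2 v^{2}}{3}$ ($u{\left(v \right)} = \frac{v + v \left(v + v\right)}{3} = \frac{v + v 2 v}{3} = \frac{v + 2 v^{2}}{3} = \frac{v}{3} + \frac{2 v^{2}}{3}$)
$\left(u{\left(64 \right)} + B{\left(-126 \right)}\right) - 12469 = \left(\frac{1}{3} \cdot 64 \left(1 + 2 \cdot 64\right) + \frac{-667 + 9 \left(-126\right)}{-74 - 126}\right) - 12469 = \left(\frac{1}{3} \cdot 64 \left(1 + 128\right) + \frac{-667 - 1134}{-200}\right) - 12469 = \left(\frac{1}{3} \cdot 64 \cdot 129 - - \frac{1801}{200}\right) - 12469 = \left(2752 + \frac{1801}{200}\right) - 12469 = \frac{552201}{200} - 12469 = - \frac{1941599}{200}$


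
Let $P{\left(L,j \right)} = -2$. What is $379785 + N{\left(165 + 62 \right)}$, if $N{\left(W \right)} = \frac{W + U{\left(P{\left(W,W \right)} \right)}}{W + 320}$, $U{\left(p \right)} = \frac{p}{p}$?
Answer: $\frac{207742623}{547} \approx 3.7979 \cdot 10^{5}$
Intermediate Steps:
$U{\left(p \right)} = 1$
$N{\left(W \right)} = \frac{1 + W}{320 + W}$ ($N{\left(W \right)} = \frac{W + 1}{W + 320} = \frac{1 + W}{320 + W}$)
$379785 + N{\left(165 + 62 \right)} = 379785 + \frac{1 + \left(165 + 62\right)}{320 + \left(165 + 62\right)} = 379785 + \frac{1 + 227}{320 + 227} = 379785 + \frac{1}{547} \cdot 228 = 379785 + \frac{228}{547} = \frac{207742623}{547}$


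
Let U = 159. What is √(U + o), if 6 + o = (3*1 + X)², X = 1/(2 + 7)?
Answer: √13177/9 ≈ 12.755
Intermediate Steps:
X = ⅑ (X = 1/9 = ⅑ ≈ 0.11111)
o = 298/81 (o = -6 + (3*1 + ⅑)² = -6 + (3 + ⅑)² = -6 + (28/9)² = -6 + 784/81 = 298/81 ≈ 3.6790)
√(U + o) = √(159 + 298/81) = √(13177/81) = √13177/9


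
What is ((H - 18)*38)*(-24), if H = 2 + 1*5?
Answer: 10032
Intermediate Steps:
H = 7 (H = 2 + 5 = 7)
((H - 18)*38)*(-24) = ((7 - 18)*38)*(-24) = -11*38*(-24) = -418*(-24) = 10032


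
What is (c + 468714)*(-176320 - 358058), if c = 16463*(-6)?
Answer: -197685659808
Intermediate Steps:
c = -98778
(c + 468714)*(-176320 - 358058) = (-98778 + 468714)*(-176320 - 358058) = 369936*(-534378) = -197685659808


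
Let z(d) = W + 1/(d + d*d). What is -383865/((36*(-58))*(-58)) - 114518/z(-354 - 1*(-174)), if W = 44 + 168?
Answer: -149822648414435/275739315888 ≈ -543.35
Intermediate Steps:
W = 212
z(d) = 212 + 1/(d + d²) (z(d) = 212 + 1/(d + d*d) = 212 + 1/(d + d²))
-383865/((36*(-58))*(-58)) - 114518/z(-354 - 1*(-174)) = -383865/((36*(-58))*(-58)) - 114518*(1 + (-354 - 1*(-174)))*(-354 - 1*(-174))/(1 + 212*(-354 - 1*(-174)) + 212*(-354 - 1*(-174))²) = -383865/((-2088*(-58))) - 114518*(1 + (-354 + 174))*(-354 + 174)/(1 + 212*(-354 + 174) + 212*(-354 + 174)²) = -383865/121104 - 114518*(-180*(1 - 180)/(1 + 212*(-180) + 212*(-180)²)) = -383865*1/121104 - 114518*32220/(1 - 38160 + 212*32400) = -127955/40368 - 114518*32220/(1 - 38160 + 6868800) = -127955/40368 - 114518/((-1/180*(-1/179)*6830641)) = -127955/40368 - 114518/6830641/32220 = -127955/40368 - 114518*32220/6830641 = -127955/40368 - 3689769960/6830641 = -149822648414435/275739315888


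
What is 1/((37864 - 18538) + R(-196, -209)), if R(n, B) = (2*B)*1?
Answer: 1/18908 ≈ 5.2888e-5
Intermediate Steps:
R(n, B) = 2*B
1/((37864 - 18538) + R(-196, -209)) = 1/((37864 - 18538) + 2*(-209)) = 1/(19326 - 418) = 1/18908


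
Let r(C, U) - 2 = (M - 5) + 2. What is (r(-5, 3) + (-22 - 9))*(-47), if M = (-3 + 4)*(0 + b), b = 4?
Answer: 1316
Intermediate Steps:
M = 4 (M = (-3 + 4)*(0 + 4) = 1*4 = 4)
r(C, U) = 3 (r(C, U) = 2 + ((4 - 5) + 2) = 2 + (-1 + 2) = 2 + 1 = 3)
(r(-5, 3) + (-22 - 9))*(-47) = (3 + (-22 - 9))*(-47) = (3 - 31)*(-47) = -28*(-47) = 1316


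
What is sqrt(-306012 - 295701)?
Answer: 3*I*sqrt(66857) ≈ 775.7*I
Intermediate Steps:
sqrt(-306012 - 295701) = sqrt(-601713) = 3*I*sqrt(66857)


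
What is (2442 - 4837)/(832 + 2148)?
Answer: -479/596 ≈ -0.80369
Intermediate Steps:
(2442 - 4837)/(832 + 2148) = -2395/2980 = -2395*1/2980 = -479/596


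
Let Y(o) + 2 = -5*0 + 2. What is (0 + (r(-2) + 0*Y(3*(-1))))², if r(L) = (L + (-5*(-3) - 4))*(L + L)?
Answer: 1296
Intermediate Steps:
Y(o) = 0 (Y(o) = -2 + (-5*0 + 2) = -2 + (0 + 2) = -2 + 2 = 0)
r(L) = 2*L*(11 + L) (r(L) = (L + (15 - 4))*(2*L) = (L + 11)*(2*L) = (11 + L)*(2*L) = 2*L*(11 + L))
(0 + (r(-2) + 0*Y(3*(-1))))² = (0 + (2*(-2)*(11 - 2) + 0*0))² = (0 + (2*(-2)*9 + 0))² = (0 + (-36 + 0))² = (0 - 36)² = (-36)² = 1296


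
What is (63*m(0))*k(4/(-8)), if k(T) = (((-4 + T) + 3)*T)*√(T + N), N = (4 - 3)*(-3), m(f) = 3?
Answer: 567*I*√14/8 ≈ 265.19*I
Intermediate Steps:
N = -3 (N = 1*(-3) = -3)
k(T) = T*√(-3 + T)*(-1 + T) (k(T) = (((-4 + T) + 3)*T)*√(T - 3) = ((-1 + T)*T)*√(-3 + T) = (T*(-1 + T))*√(-3 + T) = T*√(-3 + T)*(-1 + T))
(63*m(0))*k(4/(-8)) = (63*3)*((4/(-8))*√(-3 + 4/(-8))*(-1 + 4/(-8))) = 189*((4*(-⅛))*√(-3 + 4*(-⅛))*(-1 + 4*(-⅛))) = 189*(-√(-3 - ½)*(-1 - ½)/2) = 189*(-½*√(-7/2)*(-3/2)) = 189*(-½*I*√14/2*(-3/2)) = 189*(3*I*√14/8) = 567*I*√14/8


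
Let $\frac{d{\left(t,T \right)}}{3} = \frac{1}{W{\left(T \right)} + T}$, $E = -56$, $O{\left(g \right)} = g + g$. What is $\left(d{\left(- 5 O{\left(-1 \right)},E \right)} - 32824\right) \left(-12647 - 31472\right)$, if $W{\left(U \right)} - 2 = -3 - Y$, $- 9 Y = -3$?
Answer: $\frac{249084270703}{172} \approx 1.4482 \cdot 10^{9}$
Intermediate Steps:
$Y = \frac{1}{3}$ ($Y = \left(- \frac{1}{9}\right) \left(-3\right) = \frac{1}{3} \approx 0.33333$)
$O{\left(g \right)} = 2 g$
$W{\left(U \right)} = - \frac{4}{3}$ ($W{\left(U \right)} = 2 - \frac{10}{3} = - \frac{4}{3}$)
$d{\left(t,T \right)} = \frac{3}{- \frac{4}{3} + T}$
$\left(d{\left(- 5 O{\left(-1 \right)},E \right)} - 32824\right) \left(-12647 - 31472\right) = \left(\frac{9}{-4 + 3 \left(-56\right)} - 32824\right) \left(-12647 - 31472\right) = \left(\frac{9}{-4 - 168} - 32824\right) \left(-44119\right) = \left(\frac{9}{-172} - 32824\right) \left(-44119\right) = \left(9 \left(- \frac{1}{172}\right) - 32824\right) \left(-44119\right) = \left(- \frac{9}{172} - 32824\right) \left(-44119\right) = \left(- \frac{5645737}{172}\right) \left(-44119\right) = \frac{249084270703}{172}$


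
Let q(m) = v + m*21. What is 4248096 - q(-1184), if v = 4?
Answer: 4272956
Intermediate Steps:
q(m) = 4 + 21*m (q(m) = 4 + m*21 = 4 + 21*m)
4248096 - q(-1184) = 4248096 - (4 + 21*(-1184)) = 4248096 - (4 - 24864) = 4248096 - 1*(-24860) = 4248096 + 24860 = 4272956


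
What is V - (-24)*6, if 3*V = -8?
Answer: 424/3 ≈ 141.33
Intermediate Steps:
V = -8/3 (V = (⅓)*(-8) = -8/3 ≈ -2.6667)
V - (-24)*6 = -8/3 - (-24)*6 = -8/3 - 12*(-12) = -8/3 + 144 = 424/3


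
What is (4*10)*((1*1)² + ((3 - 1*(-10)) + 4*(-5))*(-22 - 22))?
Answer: 12360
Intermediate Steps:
(4*10)*((1*1)² + ((3 - 1*(-10)) + 4*(-5))*(-22 - 22)) = 40*(1² + ((3 + 10) - 20)*(-44)) = 40*(1 + (13 - 20)*(-44)) = 40*(1 - 7*(-44)) = 40*(1 + 308) = 40*309 = 12360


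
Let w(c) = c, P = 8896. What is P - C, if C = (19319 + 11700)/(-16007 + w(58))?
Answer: 141913323/15949 ≈ 8897.9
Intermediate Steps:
C = -31019/15949 (C = (19319 + 11700)/(-16007 + 58) = 31019/(-15949) = 31019*(-1/15949) = -31019/15949 ≈ -1.9449)
P - C = 8896 - 1*(-31019/15949) = 8896 + 31019/15949 = 141913323/15949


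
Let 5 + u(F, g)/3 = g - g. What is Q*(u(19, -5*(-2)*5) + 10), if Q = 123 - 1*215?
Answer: 460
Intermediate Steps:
u(F, g) = -15 (u(F, g) = -15 + 3*(g - g) = -15 + 3*0 = -15 + 0 = -15)
Q = -92 (Q = 123 - 215 = -92)
Q*(u(19, -5*(-2)*5) + 10) = -92*(-15 + 10) = -92*(-5) = 460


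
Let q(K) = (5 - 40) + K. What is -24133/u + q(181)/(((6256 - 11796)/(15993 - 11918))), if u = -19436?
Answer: -571487569/5383772 ≈ -106.15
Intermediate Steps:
q(K) = -35 + K
-24133/u + q(181)/(((6256 - 11796)/(15993 - 11918))) = -24133/(-19436) + (-35 + 181)/(((6256 - 11796)/(15993 - 11918))) = -24133*(-1/19436) + 146/((-5540/4075)) = 24133/19436 + 146/((-5540*1/4075)) = 24133/19436 + 146/(-1108/815) = 24133/19436 + 146*(-815/1108) = 24133/19436 - 59495/554 = -571487569/5383772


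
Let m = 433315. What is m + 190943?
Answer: 624258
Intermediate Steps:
m + 190943 = 433315 + 190943 = 624258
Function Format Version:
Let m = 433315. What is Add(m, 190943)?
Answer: 624258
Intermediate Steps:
Add(m, 190943) = Add(433315, 190943) = 624258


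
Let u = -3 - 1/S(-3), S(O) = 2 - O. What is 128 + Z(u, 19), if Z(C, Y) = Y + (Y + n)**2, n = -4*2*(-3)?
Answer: 1996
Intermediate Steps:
u = -16/5 (u = -3 - 1/(2 - 1*(-3)) = -3 - 1/(2 + 3) = -3 - 1/5 = -16/5 ≈ -3.2000)
n = 24 (n = -8*(-3) = 24)
Z(C, Y) = Y + (24 + Y)**2 (Z(C, Y) = Y + (Y + 24)**2 = Y + (24 + Y)**2)
128 + Z(u, 19) = 128 + (19 + (24 + 19)**2) = 128 + (19 + 43**2) = 128 + (19 + 1849) = 128 + 1868 = 1996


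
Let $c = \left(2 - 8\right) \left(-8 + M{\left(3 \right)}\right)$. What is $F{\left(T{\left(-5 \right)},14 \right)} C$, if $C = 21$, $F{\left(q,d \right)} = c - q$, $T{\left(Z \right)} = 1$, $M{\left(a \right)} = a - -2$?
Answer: $357$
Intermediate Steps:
$M{\left(a \right)} = 2 + a$ ($M{\left(a \right)} = a + 2 = 2 + a$)
$c = 18$ ($c = \left(2 - 8\right) \left(-8 + \left(2 + 3\right)\right) = - 6 \left(-8 + 5\right) = \left(-6\right) \left(-3\right) = 18$)
$F{\left(q,d \right)} = 18 - q$
$F{\left(T{\left(-5 \right)},14 \right)} C = \left(18 - 1\right) 21 = 17 \cdot 21 = 357$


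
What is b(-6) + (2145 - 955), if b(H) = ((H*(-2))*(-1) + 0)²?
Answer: 1334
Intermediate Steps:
b(H) = 4*H² (b(H) = (-2*H*(-1) + 0)² = (2*H + 0)² = (2*H)² = 4*H²)
b(-6) + (2145 - 955) = 4*(-6)² + (2145 - 955) = 4*36 + 1190 = 144 + 1190 = 1334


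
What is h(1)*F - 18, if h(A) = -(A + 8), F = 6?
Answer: -72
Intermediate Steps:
h(A) = -8 - A (h(A) = -(8 + A) = -8 - A)
h(1)*F - 18 = (-8 - 1*1)*6 - 18 = (-8 - 1)*6 - 18 = -9*6 - 18 = -54 - 18 = -72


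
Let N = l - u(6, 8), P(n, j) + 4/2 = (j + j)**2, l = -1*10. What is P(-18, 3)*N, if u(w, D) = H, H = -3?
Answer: -238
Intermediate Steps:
u(w, D) = -3
l = -10
P(n, j) = -2 + 4*j**2 (P(n, j) = -2 + (j + j)**2 = -2 + (2*j)**2 = -2 + 4*j**2)
N = -7 (N = -10 - 1*(-3) = -10 + 3 = -7)
P(-18, 3)*N = (-2 + 4*3**2)*(-7) = (-2 + 4*9)*(-7) = (-2 + 36)*(-7) = 34*(-7) = -238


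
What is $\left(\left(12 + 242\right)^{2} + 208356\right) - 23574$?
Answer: $249298$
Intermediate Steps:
$\left(\left(12 + 242\right)^{2} + 208356\right) - 23574 = \left(254^{2} + 208356\right) - 23574 = \left(64516 + 208356\right) - 23574 = 272872 - 23574 = 249298$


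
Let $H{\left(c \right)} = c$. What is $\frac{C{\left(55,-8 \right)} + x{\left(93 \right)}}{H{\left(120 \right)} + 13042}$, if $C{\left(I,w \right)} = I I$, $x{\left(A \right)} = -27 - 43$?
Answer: $\frac{2955}{13162} \approx 0.22451$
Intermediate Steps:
$x{\left(A \right)} = -70$
$C{\left(I,w \right)} = I^{2}$
$\frac{C{\left(55,-8 \right)} + x{\left(93 \right)}}{H{\left(120 \right)} + 13042} = \frac{55^{2} - 70}{120 + 13042} = \frac{3025 - 70}{13162} = 2955 \cdot \frac{1}{13162} = \frac{2955}{13162}$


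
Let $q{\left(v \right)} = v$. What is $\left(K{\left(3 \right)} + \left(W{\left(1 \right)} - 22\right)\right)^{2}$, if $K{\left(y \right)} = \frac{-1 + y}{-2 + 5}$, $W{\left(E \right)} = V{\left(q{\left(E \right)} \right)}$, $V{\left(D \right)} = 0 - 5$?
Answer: $\frac{6241}{9} \approx 693.44$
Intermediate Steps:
$V{\left(D \right)} = -5$
$W{\left(E \right)} = -5$
$K{\left(y \right)} = - \frac{1}{3} + \frac{y}{3}$ ($K{\left(y \right)} = \frac{-1 + y}{3} = \left(-1 + y\right) \frac{1}{3} = - \frac{1}{3} + \frac{y}{3}$)
$\left(K{\left(3 \right)} + \left(W{\left(1 \right)} - 22\right)\right)^{2} = \left(\left(- \frac{1}{3} + \frac{1}{3} \cdot 3\right) - 27\right)^{2} = \left(\left(- \frac{1}{3} + 1\right) - 27\right)^{2} = \left(\frac{2}{3} - 27\right)^{2} = \left(- \frac{79}{3}\right)^{2} = \frac{6241}{9}$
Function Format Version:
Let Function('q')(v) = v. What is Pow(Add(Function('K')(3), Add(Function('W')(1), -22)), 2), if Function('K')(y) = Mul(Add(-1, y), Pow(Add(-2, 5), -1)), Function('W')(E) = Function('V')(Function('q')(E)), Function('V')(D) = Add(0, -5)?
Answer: Rational(6241, 9) ≈ 693.44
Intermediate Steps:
Function('V')(D) = -5
Function('W')(E) = -5
Function('K')(y) = Add(Rational(-1, 3), Mul(Rational(1, 3), y)) (Function('K')(y) = Mul(Add(-1, y), Pow(3, -1)) = Mul(Add(-1, y), Rational(1, 3)) = Add(Rational(-1, 3), Mul(Rational(1, 3), y)))
Pow(Add(Function('K')(3), Add(Function('W')(1), -22)), 2) = Pow(Add(Add(Rational(-1, 3), Mul(Rational(1, 3), 3)), Add(-5, -22)), 2) = Pow(Add(Add(Rational(-1, 3), 1), -27), 2) = Pow(Add(Rational(2, 3), -27), 2) = Pow(Rational(-79, 3), 2) = Rational(6241, 9)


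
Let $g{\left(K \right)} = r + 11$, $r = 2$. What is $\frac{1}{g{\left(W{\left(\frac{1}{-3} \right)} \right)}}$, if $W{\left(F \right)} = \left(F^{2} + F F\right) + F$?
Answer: $\frac{1}{13} \approx 0.076923$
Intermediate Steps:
$W{\left(F \right)} = F + 2 F^{2}$ ($W{\left(F \right)} = \left(F^{2} + F^{2}\right) + F = 2 F^{2} + F = F + 2 F^{2}$)
$g{\left(K \right)} = 13$ ($g{\left(K \right)} = 2 + 11 = 13$)
$\frac{1}{g{\left(W{\left(\frac{1}{-3} \right)} \right)}} = \frac{1}{13}$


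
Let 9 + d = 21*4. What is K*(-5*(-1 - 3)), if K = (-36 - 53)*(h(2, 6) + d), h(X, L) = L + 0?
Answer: -144180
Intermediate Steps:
d = 75 (d = -9 + 21*4 = -9 + 84 = 75)
h(X, L) = L
K = -7209 (K = (-36 - 53)*(6 + 75) = -89*81 = -7209)
K*(-5*(-1 - 3)) = -(-36045)*(-1 - 3) = -(-36045)*(-4) = -7209*20 = -144180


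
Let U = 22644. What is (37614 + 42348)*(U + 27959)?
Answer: 4046317086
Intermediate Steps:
(37614 + 42348)*(U + 27959) = (37614 + 42348)*(22644 + 27959) = 79962*50603 = 4046317086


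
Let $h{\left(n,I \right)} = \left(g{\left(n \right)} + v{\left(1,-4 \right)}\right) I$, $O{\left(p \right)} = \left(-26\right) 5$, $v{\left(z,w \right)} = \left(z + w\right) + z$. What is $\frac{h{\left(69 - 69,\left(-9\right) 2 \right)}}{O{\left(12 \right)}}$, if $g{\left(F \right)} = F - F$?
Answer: $- \frac{18}{65} \approx -0.27692$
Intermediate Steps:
$g{\left(F \right)} = 0$
$v{\left(z,w \right)} = w + 2 z$ ($v{\left(z,w \right)} = \left(w + z\right) + z = w + 2 z$)
$O{\left(p \right)} = -130$
$h{\left(n,I \right)} = - 2 I$ ($h{\left(n,I \right)} = \left(0 + \left(-4 + 2 \cdot 1\right)\right) I = \left(0 + \left(-4 + 2\right)\right) I = \left(0 - 2\right) I = - 2 I$)
$\frac{h{\left(69 - 69,\left(-9\right) 2 \right)}}{O{\left(12 \right)}} = \frac{\left(-2\right) \left(\left(-9\right) 2\right)}{-130} = \left(-2\right) \left(-18\right) \left(- \frac{1}{130}\right) = 36 \left(- \frac{1}{130}\right) = - \frac{18}{65}$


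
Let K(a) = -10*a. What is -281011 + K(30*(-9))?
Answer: -278311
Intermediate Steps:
-281011 + K(30*(-9)) = -281011 - 300*(-9) = -281011 - 10*(-270) = -281011 + 2700 = -278311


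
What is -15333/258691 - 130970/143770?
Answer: -3608518568/3719200507 ≈ -0.97024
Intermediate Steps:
-15333/258691 - 130970/143770 = -15333*1/258691 - 130970*1/143770 = -15333/258691 - 13097/14377 = -3608518568/3719200507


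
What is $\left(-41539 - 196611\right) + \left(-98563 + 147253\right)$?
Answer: $-189460$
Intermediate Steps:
$\left(-41539 - 196611\right) + \left(-98563 + 147253\right) = -238150 + 48690 = -189460$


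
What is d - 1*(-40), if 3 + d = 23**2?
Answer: 566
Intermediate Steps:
d = 526 (d = -3 + 23**2 = -3 + 529 = 526)
d - 1*(-40) = 526 - 1*(-40) = 526 + 40 = 566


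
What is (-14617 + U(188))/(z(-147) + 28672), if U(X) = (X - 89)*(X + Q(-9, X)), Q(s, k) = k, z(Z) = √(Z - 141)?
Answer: 20255872/25690121 - 67821*I*√2/205520968 ≈ 0.78847 - 0.00046668*I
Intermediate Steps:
z(Z) = √(-141 + Z)
U(X) = 2*X*(-89 + X) (U(X) = (X - 89)*(X + X) = (-89 + X)*(2*X) = 2*X*(-89 + X))
(-14617 + U(188))/(z(-147) + 28672) = (-14617 + 2*188*(-89 + 188))/(√(-141 - 147) + 28672) = (-14617 + 2*188*99)/(√(-288) + 28672) = (-14617 + 37224)/(12*I*√2 + 28672) = 22607/(28672 + 12*I*√2)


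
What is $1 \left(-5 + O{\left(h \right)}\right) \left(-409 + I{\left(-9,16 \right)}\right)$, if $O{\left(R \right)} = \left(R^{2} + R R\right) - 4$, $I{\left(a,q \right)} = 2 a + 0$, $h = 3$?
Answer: $-3843$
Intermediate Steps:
$I{\left(a,q \right)} = 2 a$
$O{\left(R \right)} = -4 + 2 R^{2}$ ($O{\left(R \right)} = \left(R^{2} + R^{2}\right) - 4 = 2 R^{2} - 4 = -4 + 2 R^{2}$)
$1 \left(-5 + O{\left(h \right)}\right) \left(-409 + I{\left(-9,16 \right)}\right) = 1 \left(-5 - \left(4 - 2 \cdot 3^{2}\right)\right) \left(-409 + 2 \left(-9\right)\right) = 1 \left(-5 + \left(-4 + 2 \cdot 9\right)\right) \left(-409 - 18\right) = 1 \left(-5 + \left(-4 + 18\right)\right) \left(-427\right) = 1 \left(-5 + 14\right) \left(-427\right) = 1 \cdot 9 \left(-427\right) = 9 \left(-427\right) = -3843$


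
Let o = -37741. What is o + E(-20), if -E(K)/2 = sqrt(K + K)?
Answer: -37741 - 4*I*sqrt(10) ≈ -37741.0 - 12.649*I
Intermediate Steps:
E(K) = -2*sqrt(2)*sqrt(K) (E(K) = -2*sqrt(K + K) = -2*sqrt(2)*sqrt(K))
o + E(-20) = -37741 - 2*sqrt(2)*sqrt(-20) = -37741 - 2*sqrt(2)*2*I*sqrt(5) = -37741 - 4*I*sqrt(10)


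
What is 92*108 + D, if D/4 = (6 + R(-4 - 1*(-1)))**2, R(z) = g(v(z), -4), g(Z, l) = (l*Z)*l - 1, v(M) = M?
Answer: 17332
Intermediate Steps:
g(Z, l) = -1 + Z*l**2 (g(Z, l) = (Z*l)*l - 1 = Z*l**2 - 1 = -1 + Z*l**2)
R(z) = -1 + 16*z (R(z) = -1 + z*(-4)**2 = -1 + z*16 = -1 + 16*z)
D = 7396 (D = 4*(6 + (-1 + 16*(-4 - 1*(-1))))**2 = 4*(6 + (-1 + 16*(-4 + 1)))**2 = 4*(6 + (-1 + 16*(-3)))**2 = 4*(6 + (-1 - 48))**2 = 4*(6 - 49)**2 = 4*(-43)**2 = 4*1849 = 7396)
92*108 + D = 92*108 + 7396 = 9936 + 7396 = 17332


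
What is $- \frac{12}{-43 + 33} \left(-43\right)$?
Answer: $- \frac{258}{5} \approx -51.6$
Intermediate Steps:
$- \frac{12}{-43 + 33} \left(-43\right) = - \frac{12}{-10} \left(-43\right) = \left(-12\right) \left(- \frac{1}{10}\right) \left(-43\right) = \frac{6}{5} \left(-43\right) = - \frac{258}{5}$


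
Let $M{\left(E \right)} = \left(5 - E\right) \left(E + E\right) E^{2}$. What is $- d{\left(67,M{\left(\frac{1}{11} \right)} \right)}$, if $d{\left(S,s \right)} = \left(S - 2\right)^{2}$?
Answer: $-4225$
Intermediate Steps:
$M{\left(E \right)} = 2 E^{3} \left(5 - E\right)$ ($M{\left(E \right)} = \left(5 - E\right) 2 E E^{2} = 2 E \left(5 - E\right) E^{2} = 2 E^{3} \left(5 - E\right)$)
$d{\left(S,s \right)} = \left(-2 + S\right)^{2}$
$- d{\left(67,M{\left(\frac{1}{11} \right)} \right)} = - \left(-2 + 67\right)^{2} = - 65^{2} = \left(-1\right) 4225 = -4225$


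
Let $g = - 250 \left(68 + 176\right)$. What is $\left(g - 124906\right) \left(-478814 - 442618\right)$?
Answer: $171299737392$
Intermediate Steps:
$g = -61000$ ($g = \left(-250\right) 244 = -61000$)
$\left(g - 124906\right) \left(-478814 - 442618\right) = \left(-61000 - 124906\right) \left(-478814 - 442618\right) = \left(-185906\right) \left(-921432\right) = 171299737392$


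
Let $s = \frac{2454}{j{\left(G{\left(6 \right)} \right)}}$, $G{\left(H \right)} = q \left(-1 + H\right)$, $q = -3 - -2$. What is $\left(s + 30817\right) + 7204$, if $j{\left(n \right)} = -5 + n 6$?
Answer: $\frac{1328281}{35} \approx 37951.0$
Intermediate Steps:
$q = -1$ ($q = -3 + 2 = -1$)
$G{\left(H \right)} = 1 - H$ ($G{\left(H \right)} = - (-1 + H) = 1 - H$)
$j{\left(n \right)} = -5 + 6 n$
$s = - \frac{2454}{35}$ ($s = \frac{2454}{-5 + 6 \left(1 - 6\right)} = \frac{2454}{-5 + 6 \left(-5\right)} = \frac{2454}{-5 - 30} = \frac{2454}{-35} = 2454 \left(- \frac{1}{35}\right) = - \frac{2454}{35} \approx -70.114$)
$\left(s + 30817\right) + 7204 = \left(- \frac{2454}{35} + 30817\right) + 7204 = \frac{1076141}{35} + 7204 = \frac{1328281}{35}$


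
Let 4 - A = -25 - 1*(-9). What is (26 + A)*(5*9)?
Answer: 2070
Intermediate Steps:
A = 20 (A = 4 - (-25 - 1*(-9)) = 4 - (-25 + 9) = 4 - 1*(-16) = 4 + 16 = 20)
(26 + A)*(5*9) = (26 + 20)*(5*9) = 46*45 = 2070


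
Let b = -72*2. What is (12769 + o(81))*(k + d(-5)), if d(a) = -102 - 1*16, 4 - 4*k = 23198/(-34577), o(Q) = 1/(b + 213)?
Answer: -3559234531489/2385813 ≈ -1.4918e+6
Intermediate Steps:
b = -144
o(Q) = 1/69 (o(Q) = 1/(-144 + 213) = 1/69)
k = 80753/69154 (k = 1 - 11599/(2*(-34577)) = 1 - 11599*(-1)/(2*34577) = 1 - ¼*(-23198/34577) = 1 + 11599/69154 = 80753/69154 ≈ 1.1677)
d(a) = -118 (d(a) = -102 - 16 = -118)
(12769 + o(81))*(k + d(-5)) = (12769 + 1/69)*(80753/69154 - 118) = (881062/69)*(-8079419/69154) = -3559234531489/2385813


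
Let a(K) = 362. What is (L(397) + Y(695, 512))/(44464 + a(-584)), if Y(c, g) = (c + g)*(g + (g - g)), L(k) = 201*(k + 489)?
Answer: 398035/22413 ≈ 17.759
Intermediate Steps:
L(k) = 98289 + 201*k (L(k) = 201*(489 + k) = 98289 + 201*k)
Y(c, g) = g*(c + g) (Y(c, g) = (c + g)*(g + 0) = (c + g)*g = g*(c + g))
(L(397) + Y(695, 512))/(44464 + a(-584)) = ((98289 + 201*397) + 512*(695 + 512))/(44464 + 362) = ((98289 + 79797) + 512*1207)/44826 = (178086 + 617984)*(1/44826) = 796070*(1/44826) = 398035/22413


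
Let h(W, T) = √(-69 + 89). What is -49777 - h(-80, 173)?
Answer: -49777 - 2*√5 ≈ -49782.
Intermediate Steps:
h(W, T) = 2*√5 (h(W, T) = √20 = 2*√5)
-49777 - h(-80, 173) = -49777 - 2*√5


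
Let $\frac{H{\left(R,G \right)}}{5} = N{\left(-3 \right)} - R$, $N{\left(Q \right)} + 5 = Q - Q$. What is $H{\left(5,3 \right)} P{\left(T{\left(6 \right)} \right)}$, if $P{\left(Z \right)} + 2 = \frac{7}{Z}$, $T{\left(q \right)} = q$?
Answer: $\frac{125}{3} \approx 41.667$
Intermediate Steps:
$N{\left(Q \right)} = -5$ ($N{\left(Q \right)} = -5 + \left(Q - Q\right) = -5 + 0 = -5$)
$H{\left(R,G \right)} = -25 - 5 R$ ($H{\left(R,G \right)} = 5 \left(-5 - R\right) = -25 - 5 R$)
$P{\left(Z \right)} = -2 + \frac{7}{Z}$
$H{\left(5,3 \right)} P{\left(T{\left(6 \right)} \right)} = \left(-25 - 25\right) \left(-2 + \frac{7}{6}\right) = \left(-25 - 25\right) \left(-2 + 7 \cdot \frac{1}{6}\right) = - 50 \left(-2 + \frac{7}{6}\right) = \left(-50\right) \left(- \frac{5}{6}\right) = \frac{125}{3}$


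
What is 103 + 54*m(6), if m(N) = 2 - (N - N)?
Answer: 211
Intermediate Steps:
m(N) = 2 (m(N) = 2 - 1*0 = 2 + 0 = 2)
103 + 54*m(6) = 103 + 54*2 = 103 + 108 = 211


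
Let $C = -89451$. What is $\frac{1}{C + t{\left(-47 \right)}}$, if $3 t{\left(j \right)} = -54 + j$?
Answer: $- \frac{3}{268454} \approx -1.1175 \cdot 10^{-5}$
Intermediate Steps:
$t{\left(j \right)} = -18 + \frac{j}{3}$ ($t{\left(j \right)} = \frac{-54 + j}{3} = -18 + \frac{j}{3}$)
$\frac{1}{C + t{\left(-47 \right)}} = \frac{1}{-89451 + \left(-18 + \frac{1}{3} \left(-47\right)\right)} = \frac{1}{-89451 - \frac{101}{3}} = \frac{1}{- \frac{268454}{3}} = - \frac{3}{268454}$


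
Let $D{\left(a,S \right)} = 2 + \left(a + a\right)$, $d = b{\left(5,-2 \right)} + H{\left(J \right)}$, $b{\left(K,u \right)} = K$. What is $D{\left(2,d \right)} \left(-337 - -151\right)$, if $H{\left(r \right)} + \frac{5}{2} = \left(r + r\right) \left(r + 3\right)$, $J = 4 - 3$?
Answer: $-1116$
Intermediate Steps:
$J = 1$
$H{\left(r \right)} = - \frac{5}{2} + 2 r \left(3 + r\right)$ ($H{\left(r \right)} = - \frac{5}{2} + \left(r + r\right) \left(r + 3\right) = - \frac{5}{2} + 2 r \left(3 + r\right)$)
$d = \frac{21}{2}$ ($d = 5 + \left(- \frac{5}{2} + 2 \cdot 1^{2} + 6 \cdot 1\right) = 5 + \left(- \frac{5}{2} + 2 \cdot 1 + 6\right) = 5 + \left(- \frac{5}{2} + 2 + 6\right) = 5 + \frac{11}{2} = \frac{21}{2} \approx 10.5$)
$D{\left(a,S \right)} = 2 + 2 a$
$D{\left(2,d \right)} \left(-337 - -151\right) = \left(2 + 2 \cdot 2\right) \left(-337 - -151\right) = \left(2 + 4\right) \left(-337 + 151\right) = 6 \left(-186\right) = -1116$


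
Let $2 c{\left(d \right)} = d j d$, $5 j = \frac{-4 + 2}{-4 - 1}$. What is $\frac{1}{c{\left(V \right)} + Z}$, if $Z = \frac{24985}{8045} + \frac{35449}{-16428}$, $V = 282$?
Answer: $\frac{660816300}{2102656549523} \approx 0.00031428$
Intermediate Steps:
$j = \frac{2}{25}$ ($j = \frac{\left(-4 + 2\right) \frac{1}{-4 - 1}}{5} = \frac{\left(-2\right) \frac{1}{-5}}{5} = \frac{\left(-2\right) \left(- \frac{1}{5}\right)}{5} = \frac{1}{5} \cdot \frac{2}{5} = \frac{2}{25} \approx 0.08$)
$c{\left(d \right)} = \frac{d^{2}}{25}$ ($c{\left(d \right)} = \frac{d \frac{2}{25} d}{2} = \frac{\frac{2 d}{25} d}{2} = \frac{\frac{2}{25} d^{2}}{2} = \frac{d^{2}}{25}$)
$Z = \frac{25053275}{26432652}$ ($Z = 24985 \cdot \frac{1}{8045} + 35449 \left(- \frac{1}{16428}\right) = \frac{4997}{1609} - \frac{35449}{16428} = \frac{25053275}{26432652} \approx 0.94781$)
$\frac{1}{c{\left(V \right)} + Z} = \frac{1}{\frac{282^{2}}{25} + \frac{25053275}{26432652}} = \frac{1}{\frac{1}{25} \cdot 79524 + \frac{25053275}{26432652}} = \frac{1}{\frac{79524}{25} + \frac{25053275}{26432652}} = \frac{1}{\frac{2102656549523}{660816300}} = \frac{660816300}{2102656549523}$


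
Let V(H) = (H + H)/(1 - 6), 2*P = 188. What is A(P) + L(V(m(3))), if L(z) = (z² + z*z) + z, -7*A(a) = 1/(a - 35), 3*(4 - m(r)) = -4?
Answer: 647359/92925 ≈ 6.9665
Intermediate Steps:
m(r) = 16/3 (m(r) = 4 - ⅓*(-4) = 4 + 4/3 = 16/3)
P = 94 (P = (½)*188 = 94)
V(H) = -2*H/5 (V(H) = (2*H)/(-5) = (2*H)*(-⅕) = -2*H/5)
A(a) = -1/(7*(-35 + a)) (A(a) = -1/(7*(a - 35)) = -1/(7*(-35 + a)))
L(z) = z + 2*z² (L(z) = (z² + z²) + z = 2*z² + z = z + 2*z²)
A(P) + L(V(m(3))) = -1/(-245 + 7*94) + (-⅖*16/3)*(1 + 2*(-⅖*16/3)) = -1/(-245 + 658) - 32*(1 + 2*(-32/15))/15 = -1/413 - 32*(1 - 64/15)/15 = -1*1/413 - 32/15*(-49/15) = -1/413 + 1568/225 = 647359/92925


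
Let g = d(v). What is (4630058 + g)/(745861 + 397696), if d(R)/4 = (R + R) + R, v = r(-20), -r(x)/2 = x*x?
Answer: 4620458/1143557 ≈ 4.0404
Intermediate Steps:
r(x) = -2*x² (r(x) = -2*x*x = -2*x²)
v = -800 (v = -2*(-20)² = -2*400 = -800)
d(R) = 12*R (d(R) = 4*((R + R) + R) = 4*(2*R + R) = 4*(3*R) = 12*R)
g = -9600 (g = 12*(-800) = -9600)
(4630058 + g)/(745861 + 397696) = (4630058 - 9600)/(745861 + 397696) = 4620458/1143557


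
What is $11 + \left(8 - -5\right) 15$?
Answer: $206$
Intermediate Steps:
$11 + \left(8 - -5\right) 15 = 11 + \left(8 + 5\right) 15 = 11 + 13 \cdot 15 = 11 + 195 = 206$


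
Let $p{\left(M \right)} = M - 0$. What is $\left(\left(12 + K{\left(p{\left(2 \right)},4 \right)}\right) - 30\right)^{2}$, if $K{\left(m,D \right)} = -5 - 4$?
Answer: $729$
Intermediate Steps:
$p{\left(M \right)} = M$ ($p{\left(M \right)} = M + 0 = M$)
$K{\left(m,D \right)} = -9$
$\left(\left(12 + K{\left(p{\left(2 \right)},4 \right)}\right) - 30\right)^{2} = \left(\left(12 - 9\right) - 30\right)^{2} = \left(3 - 30\right)^{2} = \left(-27\right)^{2} = 729$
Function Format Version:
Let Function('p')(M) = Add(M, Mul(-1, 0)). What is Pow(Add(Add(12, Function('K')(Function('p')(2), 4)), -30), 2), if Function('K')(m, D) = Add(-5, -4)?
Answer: 729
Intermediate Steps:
Function('p')(M) = M (Function('p')(M) = Add(M, 0) = M)
Function('K')(m, D) = -9
Pow(Add(Add(12, Function('K')(Function('p')(2), 4)), -30), 2) = Pow(Add(Add(12, -9), -30), 2) = Pow(Add(3, -30), 2) = Pow(-27, 2) = 729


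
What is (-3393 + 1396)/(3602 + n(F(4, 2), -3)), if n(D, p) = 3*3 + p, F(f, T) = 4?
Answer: -1997/3608 ≈ -0.55349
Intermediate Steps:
n(D, p) = 9 + p
(-3393 + 1396)/(3602 + n(F(4, 2), -3)) = (-3393 + 1396)/(3602 + (9 - 3)) = -1997/(3602 + 6) = -1997/3608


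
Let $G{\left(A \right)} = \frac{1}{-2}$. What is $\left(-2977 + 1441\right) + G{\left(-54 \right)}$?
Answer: $- \frac{3073}{2} \approx -1536.5$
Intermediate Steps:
$G{\left(A \right)} = - \frac{1}{2}$
$\left(-2977 + 1441\right) + G{\left(-54 \right)} = \left(-2977 + 1441\right) - \frac{1}{2} = -1536 - \frac{1}{2} = - \frac{3073}{2}$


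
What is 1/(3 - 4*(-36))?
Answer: 1/147 ≈ 0.0068027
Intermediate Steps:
1/(3 - 4*(-36)) = 1/(3 + 144) = 1/147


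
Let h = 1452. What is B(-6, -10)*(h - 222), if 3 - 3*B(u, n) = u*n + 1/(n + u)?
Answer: -186755/8 ≈ -23344.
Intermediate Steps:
B(u, n) = 1 - 1/(3*(n + u)) - n*u/3 (B(u, n) = 1 - (u*n + 1/(n + u))/3 = 1 - (n*u + 1/(n + u))/3 = 1 - (1/(n + u) + n*u)/3 = 1 + (-1/(3*(n + u)) - n*u/3) = 1 - 1/(3*(n + u)) - n*u/3)
B(-6, -10)*(h - 222) = ((-⅓ - 10 - 6 - ⅓*(-10)*(-6)² - ⅓*(-6)*(-10)²)/(-10 - 6))*(1452 - 222) = ((-⅓ - 10 - 6 - ⅓*(-10)*36 - ⅓*(-6)*100)/(-16))*1230 = -(-⅓ - 10 - 6 + 120 + 200)/16*1230 = -1/16*911/3*1230 = -911/48*1230 = -186755/8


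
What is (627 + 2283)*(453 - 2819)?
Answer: -6885060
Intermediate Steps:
(627 + 2283)*(453 - 2819) = 2910*(-2366) = -6885060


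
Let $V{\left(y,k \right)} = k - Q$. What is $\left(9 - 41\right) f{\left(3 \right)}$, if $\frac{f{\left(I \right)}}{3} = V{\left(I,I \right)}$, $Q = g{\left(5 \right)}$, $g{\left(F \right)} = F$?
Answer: $192$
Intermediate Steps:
$Q = 5$
$V{\left(y,k \right)} = -5 + k$ ($V{\left(y,k \right)} = k - 5 = -5 + k$)
$f{\left(I \right)} = -15 + 3 I$ ($f{\left(I \right)} = 3 \left(-5 + I\right) = -15 + 3 I$)
$\left(9 - 41\right) f{\left(3 \right)} = \left(9 - 41\right) \left(-15 + 3 \cdot 3\right) = - 32 \left(-15 + 9\right) = \left(-32\right) \left(-6\right) = 192$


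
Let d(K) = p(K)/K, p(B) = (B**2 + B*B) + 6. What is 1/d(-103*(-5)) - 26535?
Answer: -14075649445/530456 ≈ -26535.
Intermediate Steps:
p(B) = 6 + 2*B**2 (p(B) = (B**2 + B**2) + 6 = 2*B**2 + 6 = 6 + 2*B**2)
d(K) = (6 + 2*K**2)/K
1/d(-103*(-5)) - 26535 = 1/(2*(-103*(-5)) + 6/((-103*(-5)))) - 26535 = 1/(2*515 + 6/515) - 26535 = 1/(1030 + 6*(1/515)) - 26535 = 1/(1030 + 6/515) - 26535 = 1/(530456/515) - 26535 = 515/530456 - 26535 = -14075649445/530456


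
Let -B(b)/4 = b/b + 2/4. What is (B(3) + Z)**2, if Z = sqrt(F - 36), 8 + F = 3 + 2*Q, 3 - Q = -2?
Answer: (6 - I*sqrt(31))**2 ≈ 5.0 - 66.813*I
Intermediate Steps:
B(b) = -6 (B(b) = -4*(b/b + 2/4) = -4*(1 + 2*(1/4)) = -4*(1 + 1/2) = -4*3/2 = -6)
Q = 5 (Q = 3 - 1*(-2) = 3 + 2 = 5)
F = 5 (F = -8 + (3 + 2*5) = -8 + (3 + 10) = -8 + 13 = 5)
Z = I*sqrt(31) (Z = sqrt(5 - 36) = sqrt(-31) = I*sqrt(31) ≈ 5.5678*I)
(B(3) + Z)**2 = (-6 + I*sqrt(31))**2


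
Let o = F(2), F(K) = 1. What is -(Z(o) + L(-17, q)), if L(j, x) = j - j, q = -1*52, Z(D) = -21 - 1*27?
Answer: 48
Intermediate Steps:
o = 1
Z(D) = -48 (Z(D) = -21 - 27 = -48)
q = -52
L(j, x) = 0
-(Z(o) + L(-17, q)) = -(-48 + 0) = -1*(-48) = 48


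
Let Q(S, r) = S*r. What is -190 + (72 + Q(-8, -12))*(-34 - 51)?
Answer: -14470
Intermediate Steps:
-190 + (72 + Q(-8, -12))*(-34 - 51) = -190 + (72 - 8*(-12))*(-34 - 51) = -190 + (72 + 96)*(-85) = -190 + 168*(-85) = -190 - 14280 = -14470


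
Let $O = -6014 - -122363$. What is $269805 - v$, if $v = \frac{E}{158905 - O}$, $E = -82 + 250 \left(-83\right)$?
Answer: $\frac{2870460603}{10639} \approx 2.6981 \cdot 10^{5}$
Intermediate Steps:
$O = 116349$ ($O = -6014 + 122363 = 116349$)
$E = -20832$ ($E = -82 - 20750 = -20832$)
$v = - \frac{5208}{10639}$ ($v = - \frac{20832}{158905 - 116349} = - \frac{20832}{42556} = \left(-20832\right) \frac{1}{42556} = - \frac{5208}{10639} \approx -0.48952$)
$269805 - v = 269805 - - \frac{5208}{10639} = 269805 + \frac{5208}{10639} = \frac{2870460603}{10639}$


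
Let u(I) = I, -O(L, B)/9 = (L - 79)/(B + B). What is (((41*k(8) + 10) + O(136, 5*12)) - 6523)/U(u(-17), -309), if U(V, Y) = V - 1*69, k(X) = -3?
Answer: 6177/80 ≈ 77.213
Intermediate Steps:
O(L, B) = -9*(-79 + L)/(2*B) (O(L, B) = -9*(L - 79)/(B + B) = -9*(-79 + L)/(2*B))
U(V, Y) = -69 + V (U(V, Y) = V - 69 = -69 + V)
(((41*k(8) + 10) + O(136, 5*12)) - 6523)/U(u(-17), -309) = (((41*(-3) + 10) + 9*(79 - 1*136)/(2*((5*12)))) - 6523)/(-69 - 17) = (((-123 + 10) + (9/2)*(79 - 136)/60) - 6523)/(-86) = ((-113 + (9/2)*(1/60)*(-57)) - 6523)*(-1/86) = ((-113 - 171/40) - 6523)*(-1/86) = (-4691/40 - 6523)*(-1/86) = -265611/40*(-1/86) = 6177/80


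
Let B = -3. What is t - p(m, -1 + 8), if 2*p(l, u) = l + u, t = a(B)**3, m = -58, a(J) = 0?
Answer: 51/2 ≈ 25.500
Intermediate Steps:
t = 0 (t = 0**3 = 0)
p(l, u) = l/2 + u/2 (p(l, u) = (l + u)/2 = l/2 + u/2)
t - p(m, -1 + 8) = 0 - ((1/2)*(-58) + (-1 + 8)/2) = 0 - (-29 + (1/2)*7) = 0 - (-29 + 7/2) = 0 - 1*(-51/2) = 0 + 51/2 = 51/2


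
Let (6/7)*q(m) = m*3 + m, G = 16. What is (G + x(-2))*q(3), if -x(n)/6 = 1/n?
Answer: 266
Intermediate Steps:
q(m) = 14*m/3 (q(m) = 7*(m*3 + m)/6 = 7*(3*m + m)/6 = 7*(4*m)/6 = 14*m/3)
x(n) = -6/n
(G + x(-2))*q(3) = (16 - 6/(-2))*((14/3)*3) = (16 - 6*(-½))*14 = (16 + 3)*14 = 19*14 = 266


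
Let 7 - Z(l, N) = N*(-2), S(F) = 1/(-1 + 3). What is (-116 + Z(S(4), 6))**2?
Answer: 9409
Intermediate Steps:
S(F) = 1/2
Z(l, N) = 7 + 2*N (Z(l, N) = 7 - N*(-2) = 7 - (-2)*N = 7 + 2*N)
(-116 + Z(S(4), 6))**2 = (-116 + (7 + 2*6))**2 = (-116 + (7 + 12))**2 = (-116 + 19)**2 = (-97)**2 = 9409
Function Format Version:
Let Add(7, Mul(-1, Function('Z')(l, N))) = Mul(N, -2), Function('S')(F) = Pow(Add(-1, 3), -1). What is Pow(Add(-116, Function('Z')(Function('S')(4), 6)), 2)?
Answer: 9409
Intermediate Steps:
Function('S')(F) = Rational(1, 2) (Function('S')(F) = Pow(2, -1) = Rational(1, 2))
Function('Z')(l, N) = Add(7, Mul(2, N)) (Function('Z')(l, N) = Add(7, Mul(-1, Mul(N, -2))) = Add(7, Mul(-1, Mul(-2, N))) = Add(7, Mul(2, N)))
Pow(Add(-116, Function('Z')(Function('S')(4), 6)), 2) = Pow(Add(-116, Add(7, Mul(2, 6))), 2) = Pow(Add(-116, Add(7, 12)), 2) = Pow(Add(-116, 19), 2) = Pow(-97, 2) = 9409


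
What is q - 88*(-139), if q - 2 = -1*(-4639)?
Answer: 16873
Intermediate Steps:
q = 4641 (q = 2 - 1*(-4639) = 2 + 4639 = 4641)
q - 88*(-139) = 4641 - 88*(-139) = 4641 - 1*(-12232) = 4641 + 12232 = 16873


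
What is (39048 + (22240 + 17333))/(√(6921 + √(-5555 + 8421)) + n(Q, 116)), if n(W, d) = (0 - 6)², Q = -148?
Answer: 78621/(36 + √(6921 + √2866)) ≈ 657.84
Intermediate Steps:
n(W, d) = 36 (n(W, d) = (-6)² = 36)
(39048 + (22240 + 17333))/(√(6921 + √(-5555 + 8421)) + n(Q, 116)) = (39048 + (22240 + 17333))/(√(6921 + √(-5555 + 8421)) + 36) = (39048 + 39573)/(√(6921 + √2866) + 36) = 78621/(36 + √(6921 + √2866))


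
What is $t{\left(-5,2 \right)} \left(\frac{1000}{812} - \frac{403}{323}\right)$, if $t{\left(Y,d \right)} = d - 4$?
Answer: $\frac{2118}{65569} \approx 0.032302$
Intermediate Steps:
$t{\left(Y,d \right)} = -4 + d$
$t{\left(-5,2 \right)} \left(\frac{1000}{812} - \frac{403}{323}\right) = \left(-4 + 2\right) \left(\frac{1000}{812} - \frac{403}{323}\right) = - 2 \left(1000 \cdot \frac{1}{812} - \frac{403}{323}\right) = - 2 \left(\frac{250}{203} - \frac{403}{323}\right) = \left(-2\right) \left(- \frac{1059}{65569}\right) = \frac{2118}{65569}$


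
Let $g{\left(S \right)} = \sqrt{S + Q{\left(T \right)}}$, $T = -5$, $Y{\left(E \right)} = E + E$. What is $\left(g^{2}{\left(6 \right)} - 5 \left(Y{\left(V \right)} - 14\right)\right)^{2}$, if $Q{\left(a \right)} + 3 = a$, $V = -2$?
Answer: $7744$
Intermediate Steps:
$Y{\left(E \right)} = 2 E$
$Q{\left(a \right)} = -3 + a$
$g{\left(S \right)} = \sqrt{-8 + S}$ ($g{\left(S \right)} = \sqrt{S - 8} = \sqrt{-8 + S}$)
$\left(g^{2}{\left(6 \right)} - 5 \left(Y{\left(V \right)} - 14\right)\right)^{2} = \left(\left(\sqrt{-8 + 6}\right)^{2} - 5 \left(2 \left(-2\right) - 14\right)\right)^{2} = \left(\left(\sqrt{-2}\right)^{2} - 5 \left(-4 - 14\right)\right)^{2} = \left(\left(i \sqrt{2}\right)^{2} - -90\right)^{2} = \left(-2 + 90\right)^{2} = 88^{2} = 7744$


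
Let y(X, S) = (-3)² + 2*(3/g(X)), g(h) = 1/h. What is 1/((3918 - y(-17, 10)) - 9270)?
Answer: -1/5259 ≈ -0.00019015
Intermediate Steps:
g(h) = 1/h
y(X, S) = 9 + 6*X (y(X, S) = (-3)² + 2*(3/(1/X)) = 9 + 2*(3*X) = 9 + 6*X)
1/((3918 - y(-17, 10)) - 9270) = 1/((3918 - (9 + 6*(-17))) - 9270) = 1/((3918 - (9 - 102)) - 9270) = 1/((3918 - 1*(-93)) - 9270) = 1/((3918 + 93) - 9270) = 1/(4011 - 9270) = 1/(-5259) = -1/5259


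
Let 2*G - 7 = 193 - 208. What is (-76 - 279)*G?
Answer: 1420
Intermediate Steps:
G = -4 (G = 7/2 + (193 - 208)/2 = 7/2 + (½)*(-15) = 7/2 - 15/2 = -4)
(-76 - 279)*G = (-76 - 279)*(-4) = -355*(-4) = 1420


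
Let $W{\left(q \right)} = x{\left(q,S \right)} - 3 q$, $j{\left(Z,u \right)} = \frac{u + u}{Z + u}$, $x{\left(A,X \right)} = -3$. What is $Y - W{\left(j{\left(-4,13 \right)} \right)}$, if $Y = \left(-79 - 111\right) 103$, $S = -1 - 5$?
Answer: $- \frac{58675}{3} \approx -19558.0$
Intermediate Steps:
$S = -6$ ($S = -1 - 5 = -6$)
$j{\left(Z,u \right)} = \frac{2 u}{Z + u}$
$W{\left(q \right)} = -3 - 3 q$
$Y = -19570$ ($Y = \left(-190\right) 103 = -19570$)
$Y - W{\left(j{\left(-4,13 \right)} \right)} = -19570 - \left(-3 - 3 \cdot 2 \cdot 13 \frac{1}{-4 + 13}\right) = -19570 - \left(-3 - 3 \cdot 2 \cdot 13 \cdot \frac{1}{9}\right) = -19570 - \left(-3 - \frac{26}{3}\right) = -19570 - - \frac{35}{3} = -19570 + \frac{35}{3} = - \frac{58675}{3}$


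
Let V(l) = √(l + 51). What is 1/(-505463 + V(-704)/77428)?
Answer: -3030298796990192/1531703920823053419549 - 77428*I*√653/1531703920823053419549 ≈ -1.9784e-6 - 1.2918e-15*I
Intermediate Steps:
V(l) = √(51 + l)
1/(-505463 + V(-704)/77428) = 1/(-505463 + √(51 - 704)/77428) = 1/(-505463 + √(-653)*(1/77428)) = 1/(-505463 + (I*√653)*(1/77428)) = 1/(-505463 + I*√653/77428)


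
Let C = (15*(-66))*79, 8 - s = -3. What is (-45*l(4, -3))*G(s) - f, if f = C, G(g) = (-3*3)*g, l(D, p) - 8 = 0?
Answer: 113850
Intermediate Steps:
s = 11 (s = 8 - 1*(-3) = 8 + 3 = 11)
l(D, p) = 8 (l(D, p) = 8 + 0 = 8)
G(g) = -9*g
C = -78210 (C = -990*79 = -78210)
f = -78210
(-45*l(4, -3))*G(s) - f = (-45*8)*(-9*11) - 1*(-78210) = -360*(-99) + 78210 = 35640 + 78210 = 113850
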